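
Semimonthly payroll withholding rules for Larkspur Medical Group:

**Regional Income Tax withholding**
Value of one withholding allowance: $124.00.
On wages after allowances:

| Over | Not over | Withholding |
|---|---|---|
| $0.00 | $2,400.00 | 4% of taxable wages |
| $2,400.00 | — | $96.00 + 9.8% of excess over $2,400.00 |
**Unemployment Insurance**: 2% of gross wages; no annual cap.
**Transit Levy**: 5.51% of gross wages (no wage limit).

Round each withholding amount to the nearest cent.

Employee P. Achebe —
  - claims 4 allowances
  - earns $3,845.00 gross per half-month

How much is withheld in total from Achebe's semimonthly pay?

Regional Income Tax: taxable = $3,845.00 − 4×$124.00 = $3,349.00
  $96.00 + 9.8% × ($3,349.00 − $2,400.00) = $96.00 + 9.8% × $949.00 = $189.00
Unemployment Insurance: 2% × $3,845.00 = $76.90
Transit Levy: 5.51% × $3,845.00 = $211.86
Total: $189.00 + $76.90 + $211.86 = $477.76

$477.76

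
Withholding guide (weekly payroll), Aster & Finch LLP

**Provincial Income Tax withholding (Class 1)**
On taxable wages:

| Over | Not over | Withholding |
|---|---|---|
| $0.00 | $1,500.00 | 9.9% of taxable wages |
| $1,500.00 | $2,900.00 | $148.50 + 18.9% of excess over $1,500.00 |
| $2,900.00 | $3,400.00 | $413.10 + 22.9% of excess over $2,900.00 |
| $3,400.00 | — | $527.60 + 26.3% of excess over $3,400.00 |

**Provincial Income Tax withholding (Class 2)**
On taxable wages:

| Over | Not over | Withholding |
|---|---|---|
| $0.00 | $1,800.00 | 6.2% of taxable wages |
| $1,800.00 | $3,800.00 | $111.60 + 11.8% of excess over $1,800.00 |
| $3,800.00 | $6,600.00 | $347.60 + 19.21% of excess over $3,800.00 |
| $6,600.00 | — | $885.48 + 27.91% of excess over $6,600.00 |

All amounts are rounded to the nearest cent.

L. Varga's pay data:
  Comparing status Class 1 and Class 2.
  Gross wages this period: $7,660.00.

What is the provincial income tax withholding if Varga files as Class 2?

Provincial Income Tax (Class 2): taxable = $7,660.00
  $885.48 + 27.91% × ($7,660.00 − $6,600.00) = $885.48 + 27.91% × $1,060.00 = $1,181.33

$1,181.33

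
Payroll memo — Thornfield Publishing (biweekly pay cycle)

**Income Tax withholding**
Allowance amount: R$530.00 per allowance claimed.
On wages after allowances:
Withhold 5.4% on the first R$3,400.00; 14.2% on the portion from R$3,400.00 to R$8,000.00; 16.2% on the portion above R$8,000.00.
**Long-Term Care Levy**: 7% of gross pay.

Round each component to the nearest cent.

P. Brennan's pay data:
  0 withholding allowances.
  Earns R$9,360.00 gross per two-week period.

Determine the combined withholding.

R$1,712.32

Income Tax: taxable = R$9,360.00
  R$836.80 + 16.2% × (R$9,360.00 − R$8,000.00) = R$836.80 + 16.2% × R$1,360.00 = R$1,057.12
Long-Term Care Levy: 7% × R$9,360.00 = R$655.20
Total: R$1,057.12 + R$655.20 = R$1,712.32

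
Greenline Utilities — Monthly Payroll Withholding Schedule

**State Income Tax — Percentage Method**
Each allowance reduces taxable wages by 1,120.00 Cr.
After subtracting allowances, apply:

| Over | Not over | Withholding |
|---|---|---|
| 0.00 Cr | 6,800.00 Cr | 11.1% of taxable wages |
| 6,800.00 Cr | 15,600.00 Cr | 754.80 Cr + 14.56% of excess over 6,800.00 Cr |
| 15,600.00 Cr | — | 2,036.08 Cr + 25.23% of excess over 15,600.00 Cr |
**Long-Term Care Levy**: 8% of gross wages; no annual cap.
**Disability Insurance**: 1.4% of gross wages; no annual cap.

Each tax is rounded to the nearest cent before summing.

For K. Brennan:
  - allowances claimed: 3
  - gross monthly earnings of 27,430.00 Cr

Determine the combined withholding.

State Income Tax: taxable = 27,430.00 Cr − 3×1,120.00 Cr = 24,070.00 Cr
  2,036.08 Cr + 25.23% × (24,070.00 Cr − 15,600.00 Cr) = 2,036.08 Cr + 25.23% × 8,470.00 Cr = 4,173.06 Cr
Long-Term Care Levy: 8% × 27,430.00 Cr = 2,194.40 Cr
Disability Insurance: 1.4% × 27,430.00 Cr = 384.02 Cr
Total: 4,173.06 Cr + 2,194.40 Cr + 384.02 Cr = 6,751.48 Cr

6,751.48 Cr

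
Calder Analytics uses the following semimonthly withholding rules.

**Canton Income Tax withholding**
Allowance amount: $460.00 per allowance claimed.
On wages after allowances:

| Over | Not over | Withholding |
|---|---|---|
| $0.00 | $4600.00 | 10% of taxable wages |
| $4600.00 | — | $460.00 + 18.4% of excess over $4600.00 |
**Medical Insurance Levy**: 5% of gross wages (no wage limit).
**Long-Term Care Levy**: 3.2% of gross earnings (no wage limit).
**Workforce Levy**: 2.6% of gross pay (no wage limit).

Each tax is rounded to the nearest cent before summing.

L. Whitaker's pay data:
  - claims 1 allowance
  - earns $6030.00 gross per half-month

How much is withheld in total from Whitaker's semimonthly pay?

$1289.72

Canton Income Tax: taxable = $6030.00 − 1×$460.00 = $5570.00
  $460.00 + 18.4% × ($5570.00 − $4600.00) = $460.00 + 18.4% × $970.00 = $638.48
Medical Insurance Levy: 5% × $6030.00 = $301.50
Long-Term Care Levy: 3.2% × $6030.00 = $192.96
Workforce Levy: 2.6% × $6030.00 = $156.78
Total: $638.48 + $301.50 + $192.96 + $156.78 = $1289.72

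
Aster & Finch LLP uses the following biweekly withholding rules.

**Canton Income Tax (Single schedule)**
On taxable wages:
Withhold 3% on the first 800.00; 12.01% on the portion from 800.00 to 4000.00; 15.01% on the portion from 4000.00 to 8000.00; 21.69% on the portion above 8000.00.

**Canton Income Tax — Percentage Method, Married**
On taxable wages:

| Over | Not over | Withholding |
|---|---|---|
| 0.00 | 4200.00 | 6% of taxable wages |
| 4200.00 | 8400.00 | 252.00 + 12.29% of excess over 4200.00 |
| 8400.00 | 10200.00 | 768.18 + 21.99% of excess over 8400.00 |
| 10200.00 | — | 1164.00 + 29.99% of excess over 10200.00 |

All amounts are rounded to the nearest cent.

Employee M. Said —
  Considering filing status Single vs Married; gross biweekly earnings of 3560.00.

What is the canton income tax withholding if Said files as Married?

Canton Income Tax (Married): taxable = 3560.00
  6% × 3560.00 = 213.60

213.60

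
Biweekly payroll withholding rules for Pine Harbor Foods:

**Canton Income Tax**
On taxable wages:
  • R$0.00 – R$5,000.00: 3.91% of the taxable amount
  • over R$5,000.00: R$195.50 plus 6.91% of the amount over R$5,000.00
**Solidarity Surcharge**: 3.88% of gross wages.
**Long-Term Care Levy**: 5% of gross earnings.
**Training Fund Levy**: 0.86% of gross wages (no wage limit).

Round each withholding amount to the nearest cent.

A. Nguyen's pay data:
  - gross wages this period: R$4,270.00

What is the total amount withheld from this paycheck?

Canton Income Tax: taxable = R$4,270.00
  3.91% × R$4,270.00 = R$166.96
Solidarity Surcharge: 3.88% × R$4,270.00 = R$165.68
Long-Term Care Levy: 5% × R$4,270.00 = R$213.50
Training Fund Levy: 0.86% × R$4,270.00 = R$36.72
Total: R$166.96 + R$165.68 + R$213.50 + R$36.72 = R$582.86

R$582.86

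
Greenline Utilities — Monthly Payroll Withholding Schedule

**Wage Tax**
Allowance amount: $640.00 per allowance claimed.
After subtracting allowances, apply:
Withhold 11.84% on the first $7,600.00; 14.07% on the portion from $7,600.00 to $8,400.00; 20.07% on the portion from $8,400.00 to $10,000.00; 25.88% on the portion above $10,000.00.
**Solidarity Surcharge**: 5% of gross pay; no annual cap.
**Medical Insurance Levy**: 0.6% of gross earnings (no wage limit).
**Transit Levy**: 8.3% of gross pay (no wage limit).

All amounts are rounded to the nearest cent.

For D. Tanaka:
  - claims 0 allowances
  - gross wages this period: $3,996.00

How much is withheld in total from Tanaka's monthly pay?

Wage Tax: taxable = $3,996.00
  11.84% × $3,996.00 = $473.13
Solidarity Surcharge: 5% × $3,996.00 = $199.80
Medical Insurance Levy: 0.6% × $3,996.00 = $23.98
Transit Levy: 8.3% × $3,996.00 = $331.67
Total: $473.13 + $199.80 + $23.98 + $331.67 = $1,028.58

$1,028.58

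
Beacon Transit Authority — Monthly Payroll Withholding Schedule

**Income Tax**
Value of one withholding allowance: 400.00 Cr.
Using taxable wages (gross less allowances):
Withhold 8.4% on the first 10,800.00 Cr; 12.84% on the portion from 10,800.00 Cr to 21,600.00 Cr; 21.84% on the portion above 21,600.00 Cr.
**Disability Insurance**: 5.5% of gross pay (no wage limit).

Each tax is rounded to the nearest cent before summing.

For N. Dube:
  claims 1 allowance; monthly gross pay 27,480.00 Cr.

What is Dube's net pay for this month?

22,477.85 Cr

Income Tax: taxable = 27,480.00 Cr − 1×400.00 Cr = 27,080.00 Cr
  2,293.92 Cr + 21.84% × (27,080.00 Cr − 21,600.00 Cr) = 2,293.92 Cr + 21.84% × 5,480.00 Cr = 3,490.75 Cr
Disability Insurance: 5.5% × 27,480.00 Cr = 1,511.40 Cr
Total withheld: 3,490.75 Cr + 1,511.40 Cr = 5,002.15 Cr
Net pay: 27,480.00 Cr − 5,002.15 Cr = 22,477.85 Cr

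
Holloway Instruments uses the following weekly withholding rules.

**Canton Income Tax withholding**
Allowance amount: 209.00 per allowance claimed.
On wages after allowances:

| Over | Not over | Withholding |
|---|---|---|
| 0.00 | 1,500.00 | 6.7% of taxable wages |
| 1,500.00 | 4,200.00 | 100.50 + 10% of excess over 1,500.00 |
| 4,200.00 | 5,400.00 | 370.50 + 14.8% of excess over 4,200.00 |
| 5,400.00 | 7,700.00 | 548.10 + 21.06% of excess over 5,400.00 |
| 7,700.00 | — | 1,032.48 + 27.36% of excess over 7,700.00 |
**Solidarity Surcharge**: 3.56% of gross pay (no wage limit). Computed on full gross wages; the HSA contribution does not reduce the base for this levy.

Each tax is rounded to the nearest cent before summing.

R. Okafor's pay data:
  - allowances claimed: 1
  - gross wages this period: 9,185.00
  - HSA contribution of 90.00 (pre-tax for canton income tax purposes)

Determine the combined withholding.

1,683.96

Canton Income Tax: taxable = 9,185.00 − 90.00 − 1×209.00 = 8,886.00
  1,032.48 + 27.36% × (8,886.00 − 7,700.00) = 1,032.48 + 27.36% × 1,186.00 = 1,356.97
Solidarity Surcharge: 3.56% × 9,185.00 = 326.99
Total: 1,356.97 + 326.99 = 1,683.96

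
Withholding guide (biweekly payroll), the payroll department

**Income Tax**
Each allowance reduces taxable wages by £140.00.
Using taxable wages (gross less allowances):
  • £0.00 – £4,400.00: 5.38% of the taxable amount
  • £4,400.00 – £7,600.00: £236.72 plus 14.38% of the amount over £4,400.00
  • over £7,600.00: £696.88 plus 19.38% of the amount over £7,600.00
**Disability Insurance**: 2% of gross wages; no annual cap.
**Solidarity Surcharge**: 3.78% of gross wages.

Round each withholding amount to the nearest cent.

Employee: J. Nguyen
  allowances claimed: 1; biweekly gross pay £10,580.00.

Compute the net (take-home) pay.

£8,721.21

Income Tax: taxable = £10,580.00 − 1×£140.00 = £10,440.00
  £696.88 + 19.38% × (£10,440.00 − £7,600.00) = £696.88 + 19.38% × £2,840.00 = £1,247.27
Disability Insurance: 2% × £10,580.00 = £211.60
Solidarity Surcharge: 3.78% × £10,580.00 = £399.92
Total withheld: £1,247.27 + £211.60 + £399.92 = £1,858.79
Net pay: £10,580.00 − £1,858.79 = £8,721.21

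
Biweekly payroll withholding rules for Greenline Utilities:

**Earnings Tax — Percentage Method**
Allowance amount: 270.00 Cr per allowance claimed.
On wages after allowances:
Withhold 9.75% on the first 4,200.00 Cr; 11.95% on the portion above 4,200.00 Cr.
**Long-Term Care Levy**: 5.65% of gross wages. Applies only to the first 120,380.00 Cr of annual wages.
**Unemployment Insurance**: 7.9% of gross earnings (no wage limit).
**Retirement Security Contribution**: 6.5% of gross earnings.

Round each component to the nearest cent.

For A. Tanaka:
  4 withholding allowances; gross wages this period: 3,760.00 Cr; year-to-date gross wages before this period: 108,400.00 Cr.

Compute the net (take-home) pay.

Earnings Tax: taxable = 3,760.00 Cr − 4×270.00 Cr = 2,680.00 Cr
  9.75% × 2,680.00 Cr = 261.30 Cr
Long-Term Care Levy: 5.65% × 3,760.00 Cr = 212.44 Cr
Unemployment Insurance: 7.9% × 3,760.00 Cr = 297.04 Cr
Retirement Security Contribution: 6.5% × 3,760.00 Cr = 244.40 Cr
Total withheld: 261.30 Cr + 212.44 Cr + 297.04 Cr + 244.40 Cr = 1,015.18 Cr
Net pay: 3,760.00 Cr − 1,015.18 Cr = 2,744.82 Cr

2,744.82 Cr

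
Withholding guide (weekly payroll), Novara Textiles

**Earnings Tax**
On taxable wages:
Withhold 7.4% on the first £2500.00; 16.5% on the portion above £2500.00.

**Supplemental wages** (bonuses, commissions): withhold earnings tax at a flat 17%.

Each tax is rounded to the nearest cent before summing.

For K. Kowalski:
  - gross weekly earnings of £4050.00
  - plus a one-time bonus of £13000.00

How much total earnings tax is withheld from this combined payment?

Earnings Tax: taxable = £4050.00
  £185.00 + 16.5% × (£4050.00 − £2500.00) = £185.00 + 16.5% × £1550.00 = £440.75
Supplemental (17% flat on bonus): 17% × £13000.00 = £2210.00
Total earnings tax: £440.75 + £2210.00 = £2650.75

£2650.75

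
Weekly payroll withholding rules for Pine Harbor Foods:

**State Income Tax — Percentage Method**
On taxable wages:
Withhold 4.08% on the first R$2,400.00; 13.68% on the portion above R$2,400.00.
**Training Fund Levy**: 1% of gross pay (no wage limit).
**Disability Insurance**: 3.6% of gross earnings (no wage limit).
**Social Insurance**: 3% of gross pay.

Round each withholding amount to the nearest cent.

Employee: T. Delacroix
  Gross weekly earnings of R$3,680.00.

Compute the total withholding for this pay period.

State Income Tax: taxable = R$3,680.00
  R$97.92 + 13.68% × (R$3,680.00 − R$2,400.00) = R$97.92 + 13.68% × R$1,280.00 = R$273.02
Training Fund Levy: 1% × R$3,680.00 = R$36.80
Disability Insurance: 3.6% × R$3,680.00 = R$132.48
Social Insurance: 3% × R$3,680.00 = R$110.40
Total: R$273.02 + R$36.80 + R$132.48 + R$110.40 = R$552.70

R$552.70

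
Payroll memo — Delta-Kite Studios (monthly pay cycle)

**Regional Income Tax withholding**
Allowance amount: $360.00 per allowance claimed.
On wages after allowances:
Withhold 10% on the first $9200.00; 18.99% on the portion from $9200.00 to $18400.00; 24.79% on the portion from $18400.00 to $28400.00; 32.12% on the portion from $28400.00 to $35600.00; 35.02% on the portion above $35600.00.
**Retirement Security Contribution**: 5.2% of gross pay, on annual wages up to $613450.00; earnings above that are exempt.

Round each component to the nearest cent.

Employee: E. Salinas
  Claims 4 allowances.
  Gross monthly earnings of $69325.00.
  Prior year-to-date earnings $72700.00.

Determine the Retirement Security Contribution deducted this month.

$3604.90

Retirement Security Contribution: 5.2% × $69325.00 = $3604.90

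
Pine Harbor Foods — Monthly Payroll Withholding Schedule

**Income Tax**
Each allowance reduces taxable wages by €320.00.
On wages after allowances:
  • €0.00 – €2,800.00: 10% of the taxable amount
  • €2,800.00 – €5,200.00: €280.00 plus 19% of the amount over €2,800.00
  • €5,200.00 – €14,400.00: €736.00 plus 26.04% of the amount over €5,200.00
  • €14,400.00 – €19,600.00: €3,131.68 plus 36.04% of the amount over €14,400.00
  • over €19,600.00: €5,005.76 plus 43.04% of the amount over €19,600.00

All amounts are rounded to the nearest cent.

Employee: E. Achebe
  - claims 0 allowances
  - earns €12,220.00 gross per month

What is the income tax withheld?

Income Tax: taxable = €12,220.00
  €736.00 + 26.04% × (€12,220.00 − €5,200.00) = €736.00 + 26.04% × €7,020.00 = €2,564.01

€2,564.01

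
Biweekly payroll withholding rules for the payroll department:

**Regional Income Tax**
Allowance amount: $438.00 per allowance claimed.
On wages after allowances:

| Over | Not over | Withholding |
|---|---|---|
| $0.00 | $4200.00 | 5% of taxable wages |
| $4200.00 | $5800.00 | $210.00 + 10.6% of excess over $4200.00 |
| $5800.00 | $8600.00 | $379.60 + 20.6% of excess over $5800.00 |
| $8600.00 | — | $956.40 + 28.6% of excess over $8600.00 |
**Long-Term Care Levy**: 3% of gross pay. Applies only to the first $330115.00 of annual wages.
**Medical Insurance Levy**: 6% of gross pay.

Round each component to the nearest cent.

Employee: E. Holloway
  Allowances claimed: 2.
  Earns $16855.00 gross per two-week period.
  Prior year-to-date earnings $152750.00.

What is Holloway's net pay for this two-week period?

$12271.26

Regional Income Tax: taxable = $16855.00 − 2×$438.00 = $15979.00
  $956.40 + 28.6% × ($15979.00 − $8600.00) = $956.40 + 28.6% × $7379.00 = $3066.79
Long-Term Care Levy: 3% × $16855.00 = $505.65
Medical Insurance Levy: 6% × $16855.00 = $1011.30
Total withheld: $3066.79 + $505.65 + $1011.30 = $4583.74
Net pay: $16855.00 − $4583.74 = $12271.26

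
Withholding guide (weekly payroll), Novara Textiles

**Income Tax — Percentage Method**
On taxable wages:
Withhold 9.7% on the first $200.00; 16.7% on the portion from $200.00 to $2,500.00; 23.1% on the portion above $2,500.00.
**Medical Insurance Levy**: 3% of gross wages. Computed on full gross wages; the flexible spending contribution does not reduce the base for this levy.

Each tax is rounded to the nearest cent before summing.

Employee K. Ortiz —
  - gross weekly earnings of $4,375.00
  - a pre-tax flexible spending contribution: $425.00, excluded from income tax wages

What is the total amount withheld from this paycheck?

Income Tax: taxable = $4,375.00 − $425.00 = $3,950.00
  $403.50 + 23.1% × ($3,950.00 − $2,500.00) = $403.50 + 23.1% × $1,450.00 = $738.45
Medical Insurance Levy: 3% × $4,375.00 = $131.25
Total: $738.45 + $131.25 = $869.70

$869.70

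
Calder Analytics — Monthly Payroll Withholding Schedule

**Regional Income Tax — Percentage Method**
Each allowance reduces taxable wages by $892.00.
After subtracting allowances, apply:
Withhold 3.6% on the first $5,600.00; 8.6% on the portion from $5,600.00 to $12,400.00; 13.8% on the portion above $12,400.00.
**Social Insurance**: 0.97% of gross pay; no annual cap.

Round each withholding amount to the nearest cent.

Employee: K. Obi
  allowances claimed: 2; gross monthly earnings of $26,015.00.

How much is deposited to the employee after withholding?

Regional Income Tax: taxable = $26,015.00 − 2×$892.00 = $24,231.00
  $786.40 + 13.8% × ($24,231.00 − $12,400.00) = $786.40 + 13.8% × $11,831.00 = $2,419.08
Social Insurance: 0.97% × $26,015.00 = $252.35
Total withheld: $2,419.08 + $252.35 = $2,671.43
Net pay: $26,015.00 − $2,671.43 = $23,343.57

$23,343.57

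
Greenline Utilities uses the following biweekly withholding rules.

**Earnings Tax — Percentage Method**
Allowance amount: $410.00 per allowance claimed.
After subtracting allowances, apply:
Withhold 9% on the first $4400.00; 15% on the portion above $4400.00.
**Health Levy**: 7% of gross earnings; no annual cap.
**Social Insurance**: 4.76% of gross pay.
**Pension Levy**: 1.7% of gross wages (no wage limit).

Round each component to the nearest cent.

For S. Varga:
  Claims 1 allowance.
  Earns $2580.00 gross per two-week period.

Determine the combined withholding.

Earnings Tax: taxable = $2580.00 − 1×$410.00 = $2170.00
  9% × $2170.00 = $195.30
Health Levy: 7% × $2580.00 = $180.60
Social Insurance: 4.76% × $2580.00 = $122.81
Pension Levy: 1.7% × $2580.00 = $43.86
Total: $195.30 + $180.60 + $122.81 + $43.86 = $542.57

$542.57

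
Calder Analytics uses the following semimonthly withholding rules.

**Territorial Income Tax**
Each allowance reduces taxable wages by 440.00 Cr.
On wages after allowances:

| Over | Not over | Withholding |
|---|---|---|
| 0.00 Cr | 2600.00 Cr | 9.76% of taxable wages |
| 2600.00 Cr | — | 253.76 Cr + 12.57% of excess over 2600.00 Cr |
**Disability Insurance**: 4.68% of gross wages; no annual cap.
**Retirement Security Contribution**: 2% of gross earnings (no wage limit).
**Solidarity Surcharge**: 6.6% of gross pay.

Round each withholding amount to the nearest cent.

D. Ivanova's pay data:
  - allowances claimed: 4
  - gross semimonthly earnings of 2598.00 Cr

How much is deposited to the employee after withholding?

2171.19 Cr

Territorial Income Tax: taxable = 2598.00 Cr − 4×440.00 Cr = 838.00 Cr
  9.76% × 838.00 Cr = 81.79 Cr
Disability Insurance: 4.68% × 2598.00 Cr = 121.59 Cr
Retirement Security Contribution: 2% × 2598.00 Cr = 51.96 Cr
Solidarity Surcharge: 6.6% × 2598.00 Cr = 171.47 Cr
Total withheld: 81.79 Cr + 121.59 Cr + 51.96 Cr + 171.47 Cr = 426.81 Cr
Net pay: 2598.00 Cr − 426.81 Cr = 2171.19 Cr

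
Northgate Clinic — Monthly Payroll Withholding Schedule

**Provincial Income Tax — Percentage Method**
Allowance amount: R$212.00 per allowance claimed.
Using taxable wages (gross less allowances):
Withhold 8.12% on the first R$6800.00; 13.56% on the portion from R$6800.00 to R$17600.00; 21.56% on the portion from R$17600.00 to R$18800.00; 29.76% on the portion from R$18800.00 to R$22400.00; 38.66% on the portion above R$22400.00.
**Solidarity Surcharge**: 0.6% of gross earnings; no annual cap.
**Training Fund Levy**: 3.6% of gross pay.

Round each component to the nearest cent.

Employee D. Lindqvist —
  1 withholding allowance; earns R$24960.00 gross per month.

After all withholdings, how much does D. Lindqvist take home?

Provincial Income Tax: taxable = R$24960.00 − 1×R$212.00 = R$24748.00
  R$3346.72 + 38.66% × (R$24748.00 − R$22400.00) = R$3346.72 + 38.66% × R$2348.00 = R$4254.46
Solidarity Surcharge: 0.6% × R$24960.00 = R$149.76
Training Fund Levy: 3.6% × R$24960.00 = R$898.56
Total withheld: R$4254.46 + R$149.76 + R$898.56 = R$5302.78
Net pay: R$24960.00 − R$5302.78 = R$19657.22

R$19657.22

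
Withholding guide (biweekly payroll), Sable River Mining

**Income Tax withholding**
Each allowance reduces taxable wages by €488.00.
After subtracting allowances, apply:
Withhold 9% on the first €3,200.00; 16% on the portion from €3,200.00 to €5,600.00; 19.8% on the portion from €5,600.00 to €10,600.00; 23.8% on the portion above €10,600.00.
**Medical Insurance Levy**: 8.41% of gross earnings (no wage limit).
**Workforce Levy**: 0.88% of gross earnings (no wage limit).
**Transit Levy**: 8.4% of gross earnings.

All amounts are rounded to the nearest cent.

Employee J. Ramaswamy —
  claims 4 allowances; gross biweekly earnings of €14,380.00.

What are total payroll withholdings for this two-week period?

€4,640.88

Income Tax: taxable = €14,380.00 − 4×€488.00 = €12,428.00
  €1,662.00 + 23.8% × (€12,428.00 − €10,600.00) = €1,662.00 + 23.8% × €1,828.00 = €2,097.06
Medical Insurance Levy: 8.41% × €14,380.00 = €1,209.36
Workforce Levy: 0.88% × €14,380.00 = €126.54
Transit Levy: 8.4% × €14,380.00 = €1,207.92
Total: €2,097.06 + €1,209.36 + €126.54 + €1,207.92 = €4,640.88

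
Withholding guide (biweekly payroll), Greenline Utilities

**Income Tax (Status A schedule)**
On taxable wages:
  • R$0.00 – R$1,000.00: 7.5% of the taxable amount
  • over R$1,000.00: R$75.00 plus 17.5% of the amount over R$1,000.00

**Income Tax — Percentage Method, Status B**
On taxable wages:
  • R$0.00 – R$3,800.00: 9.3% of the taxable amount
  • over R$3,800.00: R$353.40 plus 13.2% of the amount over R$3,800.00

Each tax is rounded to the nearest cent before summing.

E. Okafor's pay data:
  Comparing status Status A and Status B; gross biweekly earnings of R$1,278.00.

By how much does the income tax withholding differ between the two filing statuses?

Income Tax (Status A): taxable = R$1,278.00
  R$75.00 + 17.5% × (R$1,278.00 − R$1,000.00) = R$75.00 + 17.5% × R$278.00 = R$123.65
Income Tax (Status B): taxable = R$1,278.00
  9.3% × R$1,278.00 = R$118.85
Difference: |R$123.65 − R$118.85| = R$4.80 (higher under Status A)

R$4.80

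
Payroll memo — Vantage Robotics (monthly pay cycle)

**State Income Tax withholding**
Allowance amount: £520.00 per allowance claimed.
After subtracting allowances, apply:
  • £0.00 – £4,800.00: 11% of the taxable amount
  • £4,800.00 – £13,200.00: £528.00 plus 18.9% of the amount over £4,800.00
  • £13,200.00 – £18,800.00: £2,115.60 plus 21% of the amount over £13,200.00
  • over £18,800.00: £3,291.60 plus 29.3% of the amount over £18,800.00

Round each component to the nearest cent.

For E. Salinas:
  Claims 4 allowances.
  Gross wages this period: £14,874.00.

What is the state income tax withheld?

State Income Tax: taxable = £14,874.00 − 4×£520.00 = £12,794.00
  £528.00 + 18.9% × (£12,794.00 − £4,800.00) = £528.00 + 18.9% × £7,994.00 = £2,038.87

£2,038.87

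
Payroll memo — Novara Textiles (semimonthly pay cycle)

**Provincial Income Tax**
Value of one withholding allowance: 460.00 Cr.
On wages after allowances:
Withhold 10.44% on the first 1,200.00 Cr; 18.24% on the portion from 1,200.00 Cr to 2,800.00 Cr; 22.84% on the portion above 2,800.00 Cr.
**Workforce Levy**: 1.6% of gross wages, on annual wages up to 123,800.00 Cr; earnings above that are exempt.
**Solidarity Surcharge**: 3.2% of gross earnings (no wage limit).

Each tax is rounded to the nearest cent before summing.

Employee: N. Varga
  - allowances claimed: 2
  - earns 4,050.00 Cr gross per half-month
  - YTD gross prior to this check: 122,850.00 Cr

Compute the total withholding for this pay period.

Provincial Income Tax: taxable = 4,050.00 Cr − 2×460.00 Cr = 3,130.00 Cr
  417.12 Cr + 22.84% × (3,130.00 Cr − 2,800.00 Cr) = 417.12 Cr + 22.84% × 330.00 Cr = 492.49 Cr
Workforce Levy: cap 123,800.00 Cr − YTD 122,850.00 Cr = 950.00 Cr subject; 1.6% × 950.00 Cr = 15.20 Cr
Solidarity Surcharge: 3.2% × 4,050.00 Cr = 129.60 Cr
Total: 492.49 Cr + 15.20 Cr + 129.60 Cr = 637.29 Cr

637.29 Cr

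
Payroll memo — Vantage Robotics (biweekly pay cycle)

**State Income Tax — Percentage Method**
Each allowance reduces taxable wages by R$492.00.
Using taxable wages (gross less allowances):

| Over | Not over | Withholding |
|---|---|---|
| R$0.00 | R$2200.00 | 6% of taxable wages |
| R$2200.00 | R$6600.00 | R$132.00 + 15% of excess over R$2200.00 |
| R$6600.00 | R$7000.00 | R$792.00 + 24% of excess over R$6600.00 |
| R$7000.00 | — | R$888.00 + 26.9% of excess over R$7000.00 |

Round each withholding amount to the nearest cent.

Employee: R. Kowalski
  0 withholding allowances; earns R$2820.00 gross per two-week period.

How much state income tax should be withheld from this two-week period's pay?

R$225.00

State Income Tax: taxable = R$2820.00
  R$132.00 + 15% × (R$2820.00 − R$2200.00) = R$132.00 + 15% × R$620.00 = R$225.00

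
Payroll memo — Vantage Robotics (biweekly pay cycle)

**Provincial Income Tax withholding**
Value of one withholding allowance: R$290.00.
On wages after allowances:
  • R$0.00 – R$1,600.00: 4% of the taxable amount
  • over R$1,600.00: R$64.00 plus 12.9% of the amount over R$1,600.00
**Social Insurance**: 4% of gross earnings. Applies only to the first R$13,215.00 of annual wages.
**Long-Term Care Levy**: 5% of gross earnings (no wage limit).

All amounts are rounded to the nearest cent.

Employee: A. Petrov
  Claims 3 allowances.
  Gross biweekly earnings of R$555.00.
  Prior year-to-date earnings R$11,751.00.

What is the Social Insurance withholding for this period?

R$22.20

Social Insurance: 4% × R$555.00 = R$22.20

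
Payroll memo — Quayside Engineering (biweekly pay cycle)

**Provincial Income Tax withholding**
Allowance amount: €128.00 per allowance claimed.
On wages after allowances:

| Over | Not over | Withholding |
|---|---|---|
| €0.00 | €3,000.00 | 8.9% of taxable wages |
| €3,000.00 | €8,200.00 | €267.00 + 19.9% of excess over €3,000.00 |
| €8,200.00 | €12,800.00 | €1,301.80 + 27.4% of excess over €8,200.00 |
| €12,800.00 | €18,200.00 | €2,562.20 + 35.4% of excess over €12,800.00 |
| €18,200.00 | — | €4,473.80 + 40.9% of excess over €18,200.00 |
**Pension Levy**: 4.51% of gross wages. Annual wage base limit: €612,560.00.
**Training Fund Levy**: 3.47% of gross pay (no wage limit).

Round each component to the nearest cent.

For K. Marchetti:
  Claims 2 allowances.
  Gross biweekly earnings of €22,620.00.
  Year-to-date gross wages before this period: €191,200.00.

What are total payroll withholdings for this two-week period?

€7,981.95

Provincial Income Tax: taxable = €22,620.00 − 2×€128.00 = €22,364.00
  €4,473.80 + 40.9% × (€22,364.00 − €18,200.00) = €4,473.80 + 40.9% × €4,164.00 = €6,176.88
Pension Levy: 4.51% × €22,620.00 = €1,020.16
Training Fund Levy: 3.47% × €22,620.00 = €784.91
Total: €6,176.88 + €1,020.16 + €784.91 = €7,981.95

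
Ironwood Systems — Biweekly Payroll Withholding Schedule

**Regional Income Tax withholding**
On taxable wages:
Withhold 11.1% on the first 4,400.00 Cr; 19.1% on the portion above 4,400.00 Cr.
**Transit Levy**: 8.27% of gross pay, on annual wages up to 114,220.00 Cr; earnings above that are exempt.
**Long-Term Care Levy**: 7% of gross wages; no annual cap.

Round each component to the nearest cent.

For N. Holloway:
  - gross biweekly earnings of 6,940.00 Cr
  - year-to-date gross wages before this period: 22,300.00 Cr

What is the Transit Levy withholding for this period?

573.94 Cr

Transit Levy: 8.27% × 6,940.00 Cr = 573.94 Cr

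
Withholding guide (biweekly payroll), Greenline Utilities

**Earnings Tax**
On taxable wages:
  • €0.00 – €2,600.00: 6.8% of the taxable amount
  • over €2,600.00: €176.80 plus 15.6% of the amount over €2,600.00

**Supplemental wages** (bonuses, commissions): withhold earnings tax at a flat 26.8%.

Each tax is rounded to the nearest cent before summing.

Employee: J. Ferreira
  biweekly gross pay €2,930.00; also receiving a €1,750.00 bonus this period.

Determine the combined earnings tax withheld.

€697.28

Earnings Tax: taxable = €2,930.00
  €176.80 + 15.6% × (€2,930.00 − €2,600.00) = €176.80 + 15.6% × €330.00 = €228.28
Supplemental (26.8% flat on bonus): 26.8% × €1,750.00 = €469.00
Total earnings tax: €228.28 + €469.00 = €697.28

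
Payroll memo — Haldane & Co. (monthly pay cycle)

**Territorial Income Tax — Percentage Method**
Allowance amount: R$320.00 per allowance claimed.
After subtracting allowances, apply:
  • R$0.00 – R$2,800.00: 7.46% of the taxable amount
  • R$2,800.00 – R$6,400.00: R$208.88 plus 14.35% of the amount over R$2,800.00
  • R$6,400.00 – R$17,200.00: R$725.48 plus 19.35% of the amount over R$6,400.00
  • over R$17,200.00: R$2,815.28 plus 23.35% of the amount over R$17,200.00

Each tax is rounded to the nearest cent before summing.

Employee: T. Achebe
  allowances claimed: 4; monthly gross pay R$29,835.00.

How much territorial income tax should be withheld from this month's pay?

R$5,466.67

Territorial Income Tax: taxable = R$29,835.00 − 4×R$320.00 = R$28,555.00
  R$2,815.28 + 23.35% × (R$28,555.00 − R$17,200.00) = R$2,815.28 + 23.35% × R$11,355.00 = R$5,466.67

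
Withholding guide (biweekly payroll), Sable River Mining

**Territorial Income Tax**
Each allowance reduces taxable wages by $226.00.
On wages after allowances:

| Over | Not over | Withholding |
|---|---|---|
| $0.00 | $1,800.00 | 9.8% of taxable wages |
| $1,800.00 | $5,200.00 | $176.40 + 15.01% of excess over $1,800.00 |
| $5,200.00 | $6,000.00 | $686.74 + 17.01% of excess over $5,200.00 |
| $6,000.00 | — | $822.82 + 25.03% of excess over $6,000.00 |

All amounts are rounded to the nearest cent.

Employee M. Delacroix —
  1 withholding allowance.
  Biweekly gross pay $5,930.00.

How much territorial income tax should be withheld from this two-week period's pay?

$772.47

Territorial Income Tax: taxable = $5,930.00 − 1×$226.00 = $5,704.00
  $686.74 + 17.01% × ($5,704.00 − $5,200.00) = $686.74 + 17.01% × $504.00 = $772.47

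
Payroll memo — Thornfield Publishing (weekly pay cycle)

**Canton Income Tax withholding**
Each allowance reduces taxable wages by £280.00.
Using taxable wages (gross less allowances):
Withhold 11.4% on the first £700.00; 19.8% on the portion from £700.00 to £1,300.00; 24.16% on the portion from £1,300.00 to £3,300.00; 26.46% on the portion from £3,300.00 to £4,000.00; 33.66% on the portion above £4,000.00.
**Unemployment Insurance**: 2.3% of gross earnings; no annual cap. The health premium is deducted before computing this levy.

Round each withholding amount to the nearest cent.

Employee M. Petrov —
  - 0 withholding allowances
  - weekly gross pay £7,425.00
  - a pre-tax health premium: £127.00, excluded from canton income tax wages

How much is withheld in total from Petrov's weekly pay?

£2,144.98

Canton Income Tax: taxable = £7,425.00 − £127.00 = £7,298.00
  £867.02 + 33.66% × (£7,298.00 − £4,000.00) = £867.02 + 33.66% × £3,298.00 = £1,977.13
Unemployment Insurance: 2.3% × £7,298.00 = £167.85
Total: £1,977.13 + £167.85 = £2,144.98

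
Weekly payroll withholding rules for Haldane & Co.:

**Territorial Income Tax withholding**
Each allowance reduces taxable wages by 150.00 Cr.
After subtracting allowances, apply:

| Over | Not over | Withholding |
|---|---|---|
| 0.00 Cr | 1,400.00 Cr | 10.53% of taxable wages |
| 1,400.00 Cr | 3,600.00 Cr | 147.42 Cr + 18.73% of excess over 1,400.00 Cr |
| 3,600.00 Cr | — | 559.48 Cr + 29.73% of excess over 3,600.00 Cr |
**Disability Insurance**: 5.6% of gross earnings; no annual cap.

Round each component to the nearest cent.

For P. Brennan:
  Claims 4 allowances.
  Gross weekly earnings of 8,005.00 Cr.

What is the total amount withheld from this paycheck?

2,138.99 Cr

Territorial Income Tax: taxable = 8,005.00 Cr − 4×150.00 Cr = 7,405.00 Cr
  559.48 Cr + 29.73% × (7,405.00 Cr − 3,600.00 Cr) = 559.48 Cr + 29.73% × 3,805.00 Cr = 1,690.71 Cr
Disability Insurance: 5.6% × 8,005.00 Cr = 448.28 Cr
Total: 1,690.71 Cr + 448.28 Cr = 2,138.99 Cr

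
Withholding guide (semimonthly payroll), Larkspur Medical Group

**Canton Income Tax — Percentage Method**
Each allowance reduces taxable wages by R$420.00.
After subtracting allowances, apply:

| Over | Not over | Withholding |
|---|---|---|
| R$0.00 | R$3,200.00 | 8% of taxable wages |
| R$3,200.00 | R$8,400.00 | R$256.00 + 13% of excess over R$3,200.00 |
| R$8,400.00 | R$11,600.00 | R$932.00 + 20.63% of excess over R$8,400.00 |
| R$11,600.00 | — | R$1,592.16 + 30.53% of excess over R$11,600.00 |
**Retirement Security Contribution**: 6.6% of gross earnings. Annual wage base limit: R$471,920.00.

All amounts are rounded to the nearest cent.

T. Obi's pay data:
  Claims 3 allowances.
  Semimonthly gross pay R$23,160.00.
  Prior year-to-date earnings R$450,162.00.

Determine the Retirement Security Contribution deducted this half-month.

R$1,436.03

Retirement Security Contribution: cap R$471,920.00 − YTD R$450,162.00 = R$21,758.00 subject; 6.6% × R$21,758.00 = R$1,436.03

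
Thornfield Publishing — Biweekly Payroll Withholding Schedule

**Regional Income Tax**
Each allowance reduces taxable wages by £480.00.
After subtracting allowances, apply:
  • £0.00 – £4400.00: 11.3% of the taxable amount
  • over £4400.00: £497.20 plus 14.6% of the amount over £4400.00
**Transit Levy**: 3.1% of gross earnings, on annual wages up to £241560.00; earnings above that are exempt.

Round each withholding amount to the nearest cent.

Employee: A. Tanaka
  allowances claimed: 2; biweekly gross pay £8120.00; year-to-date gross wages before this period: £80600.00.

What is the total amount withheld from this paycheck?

£1151.88

Regional Income Tax: taxable = £8120.00 − 2×£480.00 = £7160.00
  £497.20 + 14.6% × (£7160.00 − £4400.00) = £497.20 + 14.6% × £2760.00 = £900.16
Transit Levy: 3.1% × £8120.00 = £251.72
Total: £900.16 + £251.72 = £1151.88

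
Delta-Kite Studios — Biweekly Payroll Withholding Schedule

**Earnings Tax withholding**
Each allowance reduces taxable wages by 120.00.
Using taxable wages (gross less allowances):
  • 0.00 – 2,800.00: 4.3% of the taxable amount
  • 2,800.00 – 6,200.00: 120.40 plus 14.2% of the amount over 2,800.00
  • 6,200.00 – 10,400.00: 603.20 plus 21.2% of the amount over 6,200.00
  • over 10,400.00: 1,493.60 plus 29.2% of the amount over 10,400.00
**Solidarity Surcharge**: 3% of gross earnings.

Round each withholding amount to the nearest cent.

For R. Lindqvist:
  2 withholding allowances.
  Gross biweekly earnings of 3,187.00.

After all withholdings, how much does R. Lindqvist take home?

Earnings Tax: taxable = 3,187.00 − 2×120.00 = 2,947.00
  120.40 + 14.2% × (2,947.00 − 2,800.00) = 120.40 + 14.2% × 147.00 = 141.27
Solidarity Surcharge: 3% × 3,187.00 = 95.61
Total withheld: 141.27 + 95.61 = 236.88
Net pay: 3,187.00 − 236.88 = 2,950.12

2,950.12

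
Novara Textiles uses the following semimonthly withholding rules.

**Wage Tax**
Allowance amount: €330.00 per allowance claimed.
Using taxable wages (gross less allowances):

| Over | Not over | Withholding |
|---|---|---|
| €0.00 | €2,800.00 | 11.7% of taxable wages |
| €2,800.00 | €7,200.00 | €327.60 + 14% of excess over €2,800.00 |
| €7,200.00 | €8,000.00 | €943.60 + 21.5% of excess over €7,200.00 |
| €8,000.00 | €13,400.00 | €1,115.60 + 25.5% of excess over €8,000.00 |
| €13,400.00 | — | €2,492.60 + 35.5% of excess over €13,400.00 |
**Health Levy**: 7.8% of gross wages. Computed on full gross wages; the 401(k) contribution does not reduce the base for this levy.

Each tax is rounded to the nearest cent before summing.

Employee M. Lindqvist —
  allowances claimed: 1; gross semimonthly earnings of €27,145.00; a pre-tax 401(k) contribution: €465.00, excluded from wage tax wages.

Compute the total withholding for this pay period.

Wage Tax: taxable = €27,145.00 − €465.00 − 1×€330.00 = €26,350.00
  €2,492.60 + 35.5% × (€26,350.00 − €13,400.00) = €2,492.60 + 35.5% × €12,950.00 = €7,089.85
Health Levy: 7.8% × €27,145.00 = €2,117.31
Total: €7,089.85 + €2,117.31 = €9,207.16

€9,207.16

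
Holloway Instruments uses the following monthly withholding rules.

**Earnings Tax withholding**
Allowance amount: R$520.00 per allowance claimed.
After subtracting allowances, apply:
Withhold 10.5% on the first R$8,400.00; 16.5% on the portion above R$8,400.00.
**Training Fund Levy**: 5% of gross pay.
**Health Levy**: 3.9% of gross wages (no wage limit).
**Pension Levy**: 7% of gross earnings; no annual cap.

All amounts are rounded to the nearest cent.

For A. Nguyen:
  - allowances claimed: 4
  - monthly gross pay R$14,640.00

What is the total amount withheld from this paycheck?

R$3,896.16

Earnings Tax: taxable = R$14,640.00 − 4×R$520.00 = R$12,560.00
  R$882.00 + 16.5% × (R$12,560.00 − R$8,400.00) = R$882.00 + 16.5% × R$4,160.00 = R$1,568.40
Training Fund Levy: 5% × R$14,640.00 = R$732.00
Health Levy: 3.9% × R$14,640.00 = R$570.96
Pension Levy: 7% × R$14,640.00 = R$1,024.80
Total: R$1,568.40 + R$732.00 + R$570.96 + R$1,024.80 = R$3,896.16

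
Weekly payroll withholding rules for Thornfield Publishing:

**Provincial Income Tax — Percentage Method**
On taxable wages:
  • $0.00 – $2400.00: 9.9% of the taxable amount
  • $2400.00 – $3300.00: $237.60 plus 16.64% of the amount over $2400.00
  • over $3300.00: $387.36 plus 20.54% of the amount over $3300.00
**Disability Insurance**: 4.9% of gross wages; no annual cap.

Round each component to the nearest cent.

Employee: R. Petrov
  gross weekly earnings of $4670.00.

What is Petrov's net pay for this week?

Provincial Income Tax: taxable = $4670.00
  $387.36 + 20.54% × ($4670.00 − $3300.00) = $387.36 + 20.54% × $1370.00 = $668.76
Disability Insurance: 4.9% × $4670.00 = $228.83
Total withheld: $668.76 + $228.83 = $897.59
Net pay: $4670.00 − $897.59 = $3772.41

$3772.41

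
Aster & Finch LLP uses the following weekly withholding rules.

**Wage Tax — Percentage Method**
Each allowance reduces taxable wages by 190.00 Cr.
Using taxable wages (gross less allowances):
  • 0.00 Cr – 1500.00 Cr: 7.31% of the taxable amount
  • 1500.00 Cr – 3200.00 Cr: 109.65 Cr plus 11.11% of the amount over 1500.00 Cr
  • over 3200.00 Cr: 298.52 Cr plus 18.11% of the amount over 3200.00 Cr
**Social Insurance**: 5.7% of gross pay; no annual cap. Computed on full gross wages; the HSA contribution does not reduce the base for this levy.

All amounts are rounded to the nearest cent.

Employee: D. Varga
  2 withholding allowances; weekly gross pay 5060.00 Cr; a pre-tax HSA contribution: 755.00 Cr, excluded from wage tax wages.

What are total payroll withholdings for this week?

718.24 Cr

Wage Tax: taxable = 5060.00 Cr − 755.00 Cr − 2×190.00 Cr = 3925.00 Cr
  298.52 Cr + 18.11% × (3925.00 Cr − 3200.00 Cr) = 298.52 Cr + 18.11% × 725.00 Cr = 429.82 Cr
Social Insurance: 5.7% × 5060.00 Cr = 288.42 Cr
Total: 429.82 Cr + 288.42 Cr = 718.24 Cr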